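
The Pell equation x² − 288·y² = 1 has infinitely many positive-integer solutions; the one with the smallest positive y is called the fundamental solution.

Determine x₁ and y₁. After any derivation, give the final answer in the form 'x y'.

√288 → a₀=16, period (1,32); ℓ=2 even so k=1
k=0  a_k=16  p_k/q_k = 16/1
k=1  a_k=1  p_k/q_k = 17/1
fundamental: x₁=17, y₁=1  (since 289 − 288·1 = 1)

17 1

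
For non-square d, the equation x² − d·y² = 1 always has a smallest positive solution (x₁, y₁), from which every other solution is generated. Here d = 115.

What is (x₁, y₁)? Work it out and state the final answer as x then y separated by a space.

[10; 1,2,1,1,1,1,1,2,1,20] for √115; ℓ=10 ⇒ convergent index 9
i=0: a=10 ⇒ p=10, q=1
…
i=5: a=1 ⇒ p=118, q=11
…
i=7: a=1 ⇒ p=311, q=29
i=8: a=2 ⇒ p=815, q=76
i=9: a=1 ⇒ p=1126, q=105
(x₁, y₁) = (1126, 105);  1126² − 115·105² = 1 ✓

1126 105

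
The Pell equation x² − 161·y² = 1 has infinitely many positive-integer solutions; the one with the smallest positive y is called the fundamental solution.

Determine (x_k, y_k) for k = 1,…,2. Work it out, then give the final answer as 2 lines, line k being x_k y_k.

11775 928
277301249 21854400

√161 = [12; 1,2,4,1,2,1,4,2,1,24, …], period ℓ=10 (even) → k=9
k=0  a_k=12  p_k/q_k = 12/1
k=1  a_k=1  p_k/q_k = 13/1
k=2  a_k=2  p_k/q_k = 38/3
k=3  a_k=4  p_k/q_k = 165/13
k=4  a_k=1  p_k/q_k = 203/16
k=5  a_k=2  p_k/q_k = 571/45
…
k=8  a_k=2  p_k/q_k = 8108/639
k=9  a_k=1  p_k/q_k = 11775/928
→ (11775, 928).  Check: 11775²=138650625, 161·928²=138650624, difference 1.
k=2:  x_2 = 11775·11775+161·928·928 = 277301249,  y_2 = 11775·928+928·11775 = 21854400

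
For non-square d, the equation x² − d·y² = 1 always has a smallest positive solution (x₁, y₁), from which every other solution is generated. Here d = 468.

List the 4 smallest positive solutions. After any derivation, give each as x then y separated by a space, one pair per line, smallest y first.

649 30
842401 38940
1093435849 50544090
1419278889601 65606189880

[21; 1,1,1,2,1,1,1,42] for √468; ℓ=8 ⇒ convergent index 7
i=0: a=21 ⇒ p=21, q=1
…
i=4: a=2 ⇒ p=173, q=8
…
i=6: a=1 ⇒ p=411, q=19
i=7: a=1 ⇒ p=649, q=30
→ (649, 30).  Check: 649²=421201, 468·30²=421200, difference 1.
k=2:  x_2 = 649·649+468·30·30 = 842401,  y_2 = 649·30+30·649 = 38940
k=3:  x_3 = 649·842401+468·30·38940 = 1093435849,  y_3 = 649·38940+30·842401 = 50544090
k=4:  x_4 = 649·1093435849+468·30·50544090 = 1419278889601,  y_4 = 649·50544090+30·1093435849 = 65606189880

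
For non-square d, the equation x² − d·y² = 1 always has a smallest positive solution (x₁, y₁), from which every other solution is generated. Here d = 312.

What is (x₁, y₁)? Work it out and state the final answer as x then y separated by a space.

√312 = [17; 1,1,1,34, …], period ℓ=4 (even) → k=3
k=0  a_k=17  p_k/q_k = 17/1
…
k=2  a_k=1  p_k/q_k = 35/2
k=3  a_k=1  p_k/q_k = 53/3
→ (53, 3).  Check: 53²=2809, 312·3²=2808, difference 1.

53 3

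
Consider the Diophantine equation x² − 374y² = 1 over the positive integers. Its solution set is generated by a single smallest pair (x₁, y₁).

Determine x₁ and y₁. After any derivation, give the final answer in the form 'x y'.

3365 174

√374 → a₀=19, period (2,1,18,1,2,38); ℓ=6 even so k=5
step 0: (19, 1)  from 19·(1,0) + (0,1)
…
step 4: (1141, 59)  from 1·(1083,56) + (58,3)
step 5: (3365, 174)  from 2·(1141,59) + (1083,56)
fundamental: x₁=3365, y₁=174  (since 11323225 − 374·30276 = 1)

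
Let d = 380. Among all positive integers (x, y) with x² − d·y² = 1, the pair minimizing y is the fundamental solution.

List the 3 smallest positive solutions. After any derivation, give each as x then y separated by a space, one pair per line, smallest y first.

d=380: √d = [19; 2,38] (ℓ=2, even), read p_1/q_1
i=0: a=19 ⇒ p=19, q=1
i=1: a=2 ⇒ p=39, q=2
fundamental: x₁=39, y₁=2  (since 1521 − 380·4 = 1)
k=2:  x_2 = 39·39+380·2·2 = 3041,  y_2 = 39·2+2·39 = 156
k=3:  x_3 = 39·3041+380·2·156 = 237159,  y_3 = 39·156+2·3041 = 12166

39 2
3041 156
237159 12166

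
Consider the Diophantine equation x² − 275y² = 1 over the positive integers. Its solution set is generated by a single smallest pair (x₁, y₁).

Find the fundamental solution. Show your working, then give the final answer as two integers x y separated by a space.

√275 = [16; 1,1,2,1,1,32, …], period ℓ=6 (even) → k=5
a_0=16:  p_0=16·1+0=16,  q_0=16·0+1=1
…
a_4=1:  p_4=1·83+33=116,  q_4=1·5+2=7
a_5=1:  p_5=1·116+83=199,  q_5=1·7+5=12
→ (199, 12).  Check: 199²=39601, 275·12²=39600, difference 1.

199 12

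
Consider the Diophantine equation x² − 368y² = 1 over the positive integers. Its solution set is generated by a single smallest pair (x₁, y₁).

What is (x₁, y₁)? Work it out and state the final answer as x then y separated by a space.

1151 60

d=368: √d = [19; 5,2,5,38] (ℓ=4, even), read p_3/q_3
k=0  a_k=19  p_k/q_k = 19/1
…
k=2  a_k=2  p_k/q_k = 211/11
k=3  a_k=5  p_k/q_k = 1151/60
fundamental: x₁=1151, y₁=60  (since 1324801 − 368·3600 = 1)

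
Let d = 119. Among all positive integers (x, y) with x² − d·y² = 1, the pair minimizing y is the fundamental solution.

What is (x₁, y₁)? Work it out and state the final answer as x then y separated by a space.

120 11

[10; 1,9,1,20] for √119; ℓ=4 ⇒ convergent index 3
a_0=10:  p_0=10·1+0=10,  q_0=10·0+1=1
a_1=1:  p_1=1·10+1=11,  q_1=1·1+0=1
a_2=9:  p_2=9·11+10=109,  q_2=9·1+1=10
a_3=1:  p_3=1·109+11=120,  q_3=1·10+1=11
(x₁, y₁) = (120, 11);  120² − 119·11² = 1 ✓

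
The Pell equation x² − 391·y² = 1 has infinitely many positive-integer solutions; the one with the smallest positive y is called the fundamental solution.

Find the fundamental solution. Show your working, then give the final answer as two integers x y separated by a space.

7338680 371133

[19; 1,3,2,2,1,…,3,1,38] for √391; ℓ=16 ⇒ convergent index 15
a_0=19:  p_0=19·1+0=19,  q_0=19·0+1=1
a_1=1:  p_1=1·19+1=20,  q_1=1·1+0=1
a_2=3:  p_2=3·20+19=79,  q_2=3·1+1=4
a_3=2:  p_3=2·79+20=178,  q_3=2·4+1=9
a_4=2:  p_4=2·178+79=435,  q_4=2·9+4=22
…
a_6=1:  p_6=1·613+435=1048,  q_6=1·31+22=53
a_7=2:  p_7=2·1048+613=2709,  q_7=2·53+31=137
a_8=19:  p_8=19·2709+1048=52519,  q_8=19·137+53=2656
a_9=2:  p_9=2·52519+2709=107747,  q_9=2·2656+137=5449
a_10=1:  p_10=1·107747+52519=160266,  q_10=1·5449+2656=8105
a_11=1:  p_11=1·160266+107747=268013,  q_11=1·8105+5449=13554
…
a_13=2:  p_13=2·696292+268013=1660597,  q_13=2·35213+13554=83980
a_14=3:  p_14=3·1660597+696292=5678083,  q_14=3·83980+35213=287153
a_15=1:  p_15=1·5678083+1660597=7338680,  q_15=1·287153+83980=371133
(x₁, y₁) = (7338680, 371133);  7338680² − 391·371133² = 1 ✓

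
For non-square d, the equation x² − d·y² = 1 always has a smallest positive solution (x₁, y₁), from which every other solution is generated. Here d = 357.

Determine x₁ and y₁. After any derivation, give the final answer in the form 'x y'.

3401 180

d=357: √d = [18; 1,8,2,8,1,36] (ℓ=6, even), read p_5/q_5
i=0: a=18 ⇒ p=18, q=1
i=1: a=1 ⇒ p=19, q=1
i=2: a=8 ⇒ p=170, q=9
i=3: a=2 ⇒ p=359, q=19
i=4: a=8 ⇒ p=3042, q=161
i=5: a=1 ⇒ p=3401, q=180
→ (3401, 180).  Check: 3401²=11566801, 357·180²=11566800, difference 1.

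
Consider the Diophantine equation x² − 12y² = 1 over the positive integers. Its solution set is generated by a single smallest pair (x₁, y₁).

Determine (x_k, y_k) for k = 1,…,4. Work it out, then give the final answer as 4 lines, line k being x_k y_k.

d=12: √d = [3; 2,6] (ℓ=2, even), read p_1/q_1
a_0=3:  p_0=3·1+0=3,  q_0=3·0+1=1
a_1=2:  p_1=2·3+1=7,  q_1=2·1+0=2
→ (7, 2).  Check: 7²=49, 12·2²=48, difference 1.
(7+2√12)^2 = 97 + 28√12
(7+2√12)^3 = 1351 + 390√12
(7+2√12)^4 = 18817 + 5432√12

7 2
97 28
1351 390
18817 5432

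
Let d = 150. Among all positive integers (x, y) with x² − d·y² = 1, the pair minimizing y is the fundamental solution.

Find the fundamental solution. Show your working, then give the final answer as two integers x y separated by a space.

√150 → a₀=12, period (4,24); ℓ=2 even so k=1
k=0  a_k=12  p_k/q_k = 12/1
k=1  a_k=4  p_k/q_k = 49/4
(x₁, y₁) = (49, 4);  49² − 150·4² = 1 ✓

49 4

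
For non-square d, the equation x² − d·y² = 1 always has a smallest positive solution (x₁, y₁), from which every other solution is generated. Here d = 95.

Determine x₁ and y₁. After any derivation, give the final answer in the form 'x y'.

39 4

√95 → a₀=9, period (1,2,1,18); ℓ=4 even so k=3
i=0: a=9 ⇒ p=9, q=1
i=1: a=1 ⇒ p=10, q=1
i=2: a=2 ⇒ p=29, q=3
i=3: a=1 ⇒ p=39, q=4
(x₁, y₁) = (39, 4);  39² − 95·4² = 1 ✓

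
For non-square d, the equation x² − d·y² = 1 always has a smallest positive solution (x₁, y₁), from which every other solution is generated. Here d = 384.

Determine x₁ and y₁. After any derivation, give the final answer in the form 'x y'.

√384 = [19; 1,1,2,9,2,1,1,38, …], period ℓ=8 (even) → k=7
i=0: a=19 ⇒ p=19, q=1
i=1: a=1 ⇒ p=20, q=1
…
i=4: a=9 ⇒ p=921, q=47
i=5: a=2 ⇒ p=1940, q=99
i=6: a=1 ⇒ p=2861, q=146
i=7: a=1 ⇒ p=4801, q=245
(x₁, y₁) = (4801, 245);  4801² − 384·245² = 1 ✓

4801 245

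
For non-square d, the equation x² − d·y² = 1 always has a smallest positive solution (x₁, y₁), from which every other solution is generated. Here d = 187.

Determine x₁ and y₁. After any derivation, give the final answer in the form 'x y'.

d=187: √d = [13; 1,2,13,2,1,26] (ℓ=6, even), read p_5/q_5
k=0  a_k=13  p_k/q_k = 13/1
k=1  a_k=1  p_k/q_k = 14/1
k=2  a_k=2  p_k/q_k = 41/3
k=3  a_k=13  p_k/q_k = 547/40
k=4  a_k=2  p_k/q_k = 1135/83
k=5  a_k=1  p_k/q_k = 1682/123
(x₁, y₁) = (1682, 123);  1682² − 187·123² = 1 ✓

1682 123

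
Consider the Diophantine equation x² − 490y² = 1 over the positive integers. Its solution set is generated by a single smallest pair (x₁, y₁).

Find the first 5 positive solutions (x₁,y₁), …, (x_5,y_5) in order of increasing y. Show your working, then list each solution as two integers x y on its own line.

1039681 46968
2161873163521 97663474416
4495316905044313921 203077717488555624
9347391150304592810234881 422272088792340335957472
19436609957075163398170578312001 878056535095215307939712337240

√490 → a₀=22, period (7,2,1,4,4,4,1,2,7,44); ℓ=10 even so k=9
a_0=22:  p_0=22·1+0=22,  q_0=22·0+1=1
…
a_2=2:  p_2=2·155+22=332,  q_2=2·7+1=15
a_3=1:  p_3=1·332+155=487,  q_3=1·15+7=22
a_4=4:  p_4=4·487+332=2280,  q_4=4·22+15=103
a_5=4:  p_5=4·2280+487=9607,  q_5=4·103+22=434
…
a_7=1:  p_7=1·40708+9607=50315,  q_7=1·1839+434=2273
a_8=2:  p_8=2·50315+40708=141338,  q_8=2·2273+1839=6385
a_9=7:  p_9=7·141338+50315=1039681,  q_9=7·6385+2273=46968
fundamental: x₁=1039681, y₁=46968  (since 1080936581761 − 490·2205993024 = 1)
n=2: (1039681,46968)∘(1039681,46968) = (1039681·1039681+490·46968·46968, 1039681·46968+46968·1039681) = (2161873163521,97663474416)
n=3: (2161873163521,97663474416)∘(1039681,46968) = (1039681·2161873163521+490·46968·97663474416, 1039681·97663474416+46968·2161873163521) = (4495316905044313921,203077717488555624)
n=4: (4495316905044313921,203077717488555624)∘(1039681,46968) = (1039681·4495316905044313921+490·46968·203077717488555624, 1039681·203077717488555624+46968·4495316905044313921) = (9347391150304592810234881,422272088792340335957472)
n=5: (9347391150304592810234881,422272088792340335957472)∘(1039681,46968) = (1039681·9347391150304592810234881+490·46968·422272088792340335957472, 1039681·422272088792340335957472+46968·9347391150304592810234881) = (19436609957075163398170578312001,878056535095215307939712337240)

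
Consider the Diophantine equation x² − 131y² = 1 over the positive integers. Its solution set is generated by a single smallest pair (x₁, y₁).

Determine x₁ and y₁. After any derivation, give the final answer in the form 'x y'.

√131 → a₀=11, period (2,4,11,4,2,22); ℓ=6 even so k=5
a_0=11:  p_0=11·1+0=11,  q_0=11·0+1=1
…
a_2=4:  p_2=4·23+11=103,  q_2=4·2+1=9
a_3=11:  p_3=11·103+23=1156,  q_3=11·9+2=101
a_4=4:  p_4=4·1156+103=4727,  q_4=4·101+9=413
a_5=2:  p_5=2·4727+1156=10610,  q_5=2·413+101=927
→ (10610, 927).  Check: 10610²=112572100, 131·927²=112572099, difference 1.

10610 927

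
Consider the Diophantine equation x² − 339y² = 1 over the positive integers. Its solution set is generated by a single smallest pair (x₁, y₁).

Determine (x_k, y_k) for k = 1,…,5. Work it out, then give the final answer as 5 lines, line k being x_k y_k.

[18; 2,2,2,1,17,1,2,2,2,36] for √339; ℓ=10 ⇒ convergent index 9
i=0: a=18 ⇒ p=18, q=1
…
i=2: a=2 ⇒ p=92, q=5
i=3: a=2 ⇒ p=221, q=12
…
i=8: a=2 ⇒ p=40359, q=2192
i=9: a=2 ⇒ p=97970, q=5321
→ (97970, 5321).  Check: 97970²=9598120900, 339·5321²=9598120899, difference 1.
n=2: (97970,5321)∘(97970,5321) = (97970·97970+339·5321·5321, 97970·5321+5321·97970) = (19196241799,1042596740)
n=3: (19196241799,1042596740)∘(97970,5321) = (97970·19196241799+339·5321·1042596740, 97970·1042596740+5321·19196241799) = (3761311617998090,204286405230279)
n=4: (3761311617998090,204286405230279)∘(97970,5321) = (97970·3761311617998090+339·5321·204286405230279, 97970·204286405230279+5321·3761311617998090) = (736991398411349512801,40027878239778270520)
n=5: (736991398411349512801,40027878239778270520)∘(97970,5321) = (97970·736991398411349512801+339·5321·40027878239778270520, 97970·40027878239778270520+5321·736991398411349512801) = (144406094600958511920229850,7843062462097867920458521)

97970 5321
19196241799 1042596740
3761311617998090 204286405230279
736991398411349512801 40027878239778270520
144406094600958511920229850 7843062462097867920458521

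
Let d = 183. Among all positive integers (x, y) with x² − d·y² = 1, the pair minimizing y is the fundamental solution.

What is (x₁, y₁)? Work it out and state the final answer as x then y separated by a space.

487 36

√183 → a₀=13, period (1,1,8,1,1,26); ℓ=6 even so k=5
step 0: (13, 1)  from 13·(1,0) + (0,1)
step 1: (14, 1)  from 1·(13,1) + (1,0)
step 2: (27, 2)  from 1·(14,1) + (13,1)
step 3: (230, 17)  from 8·(27,2) + (14,1)
step 4: (257, 19)  from 1·(230,17) + (27,2)
step 5: (487, 36)  from 1·(257,19) + (230,17)
(x₁, y₁) = (487, 36);  487² − 183·36² = 1 ✓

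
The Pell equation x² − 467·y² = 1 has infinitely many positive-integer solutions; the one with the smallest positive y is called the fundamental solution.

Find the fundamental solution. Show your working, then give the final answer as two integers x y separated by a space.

d=467: √d = [21; 1,1,1,1,3,…,1,1,42] (ℓ=14, even), read p_13/q_13
a_0=21:  p_0=21·1+0=21,  q_0=21·0+1=1
a_1=1:  p_1=1·21+1=22,  q_1=1·1+0=1
a_2=1:  p_2=1·22+21=43,  q_2=1·1+1=2
a_3=1:  p_3=1·43+22=65,  q_3=1·2+1=3
a_4=1:  p_4=1·65+43=108,  q_4=1·3+2=5
…
a_6=3:  p_6=3·389+108=1275,  q_6=3·18+5=59
a_7=21:  p_7=21·1275+389=27164,  q_7=21·59+18=1257
a_8=3:  p_8=3·27164+1275=82767,  q_8=3·1257+59=3830
a_9=3:  p_9=3·82767+27164=275465,  q_9=3·3830+1257=12747
a_10=1:  p_10=1·275465+82767=358232,  q_10=1·12747+3830=16577
a_11=1:  p_11=1·358232+275465=633697,  q_11=1·16577+12747=29324
a_12=1:  p_12=1·633697+358232=991929,  q_12=1·29324+16577=45901
a_13=1:  p_13=1·991929+633697=1625626,  q_13=1·45901+29324=75225
→ (1625626, 75225).  Check: 1625626²=2642659891876, 467·75225²=2642659891875, difference 1.

1625626 75225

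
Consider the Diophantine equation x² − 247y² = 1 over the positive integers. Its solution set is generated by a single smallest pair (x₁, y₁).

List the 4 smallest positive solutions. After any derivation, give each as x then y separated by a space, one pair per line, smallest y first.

85292 5427
14549450527 925759368
2481903468612476 157919736025485
423373021275241155457 26938580249245573872

d=247: √d = [15; 1,2,1,1,9,1,9,1,1,2,1,30] (ℓ=12, even), read p_11/q_11
a_0=15:  p_0=15·1+0=15,  q_0=15·0+1=1
a_1=1:  p_1=1·15+1=16,  q_1=1·1+0=1
a_2=2:  p_2=2·16+15=47,  q_2=2·1+1=3
a_3=1:  p_3=1·47+16=63,  q_3=1·3+1=4
a_4=1:  p_4=1·63+47=110,  q_4=1·4+3=7
a_5=9:  p_5=9·110+63=1053,  q_5=9·7+4=67
a_6=1:  p_6=1·1053+110=1163,  q_6=1·67+7=74
a_7=9:  p_7=9·1163+1053=11520,  q_7=9·74+67=733
a_8=1:  p_8=1·11520+1163=12683,  q_8=1·733+74=807
…
a_10=2:  p_10=2·24203+12683=61089,  q_10=2·1540+807=3887
a_11=1:  p_11=1·61089+24203=85292,  q_11=1·3887+1540=5427
(x₁, y₁) = (85292, 5427);  85292² − 247·5427² = 1 ✓
(85292+5427√247)^2 = 14549450527 + 925759368√247
(85292+5427√247)^3 = 2481903468612476 + 157919736025485√247
(85292+5427√247)^4 = 423373021275241155457 + 26938580249245573872√247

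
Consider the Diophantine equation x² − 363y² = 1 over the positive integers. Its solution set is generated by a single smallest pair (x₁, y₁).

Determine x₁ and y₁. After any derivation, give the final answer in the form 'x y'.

√363 → a₀=19, period (19,38); ℓ=2 even so k=1
step 0: (19, 1)  from 19·(1,0) + (0,1)
step 1: (362, 19)  from 19·(19,1) + (1,0)
→ (362, 19).  Check: 362²=131044, 363·19²=131043, difference 1.

362 19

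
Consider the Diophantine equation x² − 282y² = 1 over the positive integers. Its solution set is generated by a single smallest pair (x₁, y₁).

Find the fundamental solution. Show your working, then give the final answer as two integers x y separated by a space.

d=282: √d = [16; 1,3,1,4,1,3,1,32] (ℓ=8, even), read p_7/q_7
step 0: (16, 1)  from 16·(1,0) + (0,1)
…
step 3: (84, 5)  from 1·(67,4) + (17,1)
step 4: (403, 24)  from 4·(84,5) + (67,4)
step 5: (487, 29)  from 1·(403,24) + (84,5)
step 6: (1864, 111)  from 3·(487,29) + (403,24)
step 7: (2351, 140)  from 1·(1864,111) + (487,29)
fundamental: x₁=2351, y₁=140  (since 5527201 − 282·19600 = 1)

2351 140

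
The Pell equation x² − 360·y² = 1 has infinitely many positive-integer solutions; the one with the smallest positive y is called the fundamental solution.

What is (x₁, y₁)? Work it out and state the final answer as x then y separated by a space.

[18; 1,36] for √360; ℓ=2 ⇒ convergent index 1
step 0: (18, 1)  from 18·(1,0) + (0,1)
step 1: (19, 1)  from 1·(18,1) + (1,0)
→ (19, 1).  Check: 19²=361, 360·1²=360, difference 1.

19 1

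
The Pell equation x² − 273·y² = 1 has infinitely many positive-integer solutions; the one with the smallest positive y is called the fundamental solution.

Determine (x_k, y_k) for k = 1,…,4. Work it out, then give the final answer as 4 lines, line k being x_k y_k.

d=273: √d = [16; 1,1,10,1,1,32] (ℓ=6, even), read p_5/q_5
a_0=16:  p_0=16·1+0=16,  q_0=16·0+1=1
…
a_2=1:  p_2=1·17+16=33,  q_2=1·1+1=2
…
a_4=1:  p_4=1·347+33=380,  q_4=1·21+2=23
a_5=1:  p_5=1·380+347=727,  q_5=1·23+21=44
→ (727, 44).  Check: 727²=528529, 273·44²=528528, difference 1.
(x_2, y_2) = (727·727 + 273·44·44, 727·44 + 44·727) = (1057057, 63976)
(x_3, y_3) = (727·1057057 + 273·44·63976, 727·63976 + 44·1057057) = (1536960151, 93021060)
(x_4, y_4) = (727·1536960151 + 273·44·93021060, 727·93021060 + 44·1536960151) = (2234739002497, 135252557264)

727 44
1057057 63976
1536960151 93021060
2234739002497 135252557264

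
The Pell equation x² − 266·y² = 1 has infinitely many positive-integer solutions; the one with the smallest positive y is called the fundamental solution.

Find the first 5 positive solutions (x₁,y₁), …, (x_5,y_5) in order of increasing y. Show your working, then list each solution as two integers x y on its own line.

d=266: √d = [16; 3,4,3,32] (ℓ=4, even), read p_3/q_3
i=0: a=16 ⇒ p=16, q=1
i=1: a=3 ⇒ p=49, q=3
i=2: a=4 ⇒ p=212, q=13
i=3: a=3 ⇒ p=685, q=42
(x₁, y₁) = (685, 42);  685² − 266·42² = 1 ✓
(x_2, y_2) = (685·685 + 266·42·42, 685·42 + 42·685) = (938449, 57540)
(x_3, y_3) = (685·938449 + 266·42·57540, 685·57540 + 42·938449) = (1285674445, 78829758)
(x_4, y_4) = (685·1285674445 + 266·42·78829758, 685·78829758 + 42·1285674445) = (1761373051201, 107996710920)
(x_5, y_5) = (685·1761373051201 + 266·42·107996710920, 685·107996710920 + 42·1761373051201) = (2413079794470925, 147955415130642)

685 42
938449 57540
1285674445 78829758
1761373051201 107996710920
2413079794470925 147955415130642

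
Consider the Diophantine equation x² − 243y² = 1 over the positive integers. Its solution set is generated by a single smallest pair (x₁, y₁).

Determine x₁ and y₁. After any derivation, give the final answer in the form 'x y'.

70226 4505

[15; 1,1,2,3,15,3,2,1,1,30] for √243; ℓ=10 ⇒ convergent index 9
a_0=15:  p_0=15·1+0=15,  q_0=15·0+1=1
a_1=1:  p_1=1·15+1=16,  q_1=1·1+0=1
a_2=1:  p_2=1·16+15=31,  q_2=1·1+1=2
…
a_5=15:  p_5=15·265+78=4053,  q_5=15·17+5=260
…
a_7=2:  p_7=2·12424+4053=28901,  q_7=2·797+260=1854
a_8=1:  p_8=1·28901+12424=41325,  q_8=1·1854+797=2651
a_9=1:  p_9=1·41325+28901=70226,  q_9=1·2651+1854=4505
(x₁, y₁) = (70226, 4505);  70226² − 243·4505² = 1 ✓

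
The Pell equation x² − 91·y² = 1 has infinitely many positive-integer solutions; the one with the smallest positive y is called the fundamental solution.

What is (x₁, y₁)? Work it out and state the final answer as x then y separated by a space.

1574 165

d=91: √d = [9; 1,1,5,1,5,1,1,18] (ℓ=8, even), read p_7/q_7
step 0: (9, 1)  from 9·(1,0) + (0,1)
…
step 2: (19, 2)  from 1·(10,1) + (9,1)
…
step 4: (124, 13)  from 1·(105,11) + (19,2)
step 5: (725, 76)  from 5·(124,13) + (105,11)
step 6: (849, 89)  from 1·(725,76) + (124,13)
step 7: (1574, 165)  from 1·(849,89) + (725,76)
fundamental: x₁=1574, y₁=165  (since 2477476 − 91·27225 = 1)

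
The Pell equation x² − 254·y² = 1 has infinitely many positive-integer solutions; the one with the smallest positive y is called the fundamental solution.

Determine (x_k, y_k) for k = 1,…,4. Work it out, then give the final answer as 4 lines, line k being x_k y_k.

255 16
130049 8160
66324735 4161584
33825484801 2122399680

√254 = [15; 1,14,1,30, …], period ℓ=4 (even) → k=3
i=0: a=15 ⇒ p=15, q=1
…
i=2: a=14 ⇒ p=239, q=15
i=3: a=1 ⇒ p=255, q=16
(x₁, y₁) = (255, 16);  255² − 254·16² = 1 ✓
k=2:  x_2 = 255·255+254·16·16 = 130049,  y_2 = 255·16+16·255 = 8160
k=3:  x_3 = 255·130049+254·16·8160 = 66324735,  y_3 = 255·8160+16·130049 = 4161584
k=4:  x_4 = 255·66324735+254·16·4161584 = 33825484801,  y_4 = 255·4161584+16·66324735 = 2122399680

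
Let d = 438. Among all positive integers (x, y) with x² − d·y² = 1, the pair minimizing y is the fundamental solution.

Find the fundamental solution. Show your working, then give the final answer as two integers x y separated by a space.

293 14

√438 → a₀=20, period (1,12,1,40); ℓ=4 even so k=3
k=0  a_k=20  p_k/q_k = 20/1
…
k=2  a_k=12  p_k/q_k = 272/13
k=3  a_k=1  p_k/q_k = 293/14
fundamental: x₁=293, y₁=14  (since 85849 − 438·196 = 1)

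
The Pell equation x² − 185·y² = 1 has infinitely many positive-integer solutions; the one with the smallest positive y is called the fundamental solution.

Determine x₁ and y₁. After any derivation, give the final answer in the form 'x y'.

[13; 1,1,1,1,26] for √185; ℓ=5 ⇒ convergent index 9
step 0: (13, 1)  from 13·(1,0) + (0,1)
step 1: (14, 1)  from 1·(13,1) + (1,0)
…
step 4: (68, 5)  from 1·(41,3) + (27,2)
step 5: (1809, 133)  from 26·(68,5) + (41,3)
step 6: (1877, 138)  from 1·(1809,133) + (68,5)
…
step 8: (5563, 409)  from 1·(3686,271) + (1877,138)
step 9: (9249, 680)  from 1·(5563,409) + (3686,271)
(x₁, y₁) = (9249, 680);  9249² − 185·680² = 1 ✓

9249 680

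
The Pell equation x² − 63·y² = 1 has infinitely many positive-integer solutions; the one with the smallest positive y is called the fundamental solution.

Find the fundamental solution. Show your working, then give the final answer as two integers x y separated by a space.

√63 → a₀=7, period (1,14); ℓ=2 even so k=1
k=0  a_k=7  p_k/q_k = 7/1
k=1  a_k=1  p_k/q_k = 8/1
(x₁, y₁) = (8, 1);  8² − 63·1² = 1 ✓

8 1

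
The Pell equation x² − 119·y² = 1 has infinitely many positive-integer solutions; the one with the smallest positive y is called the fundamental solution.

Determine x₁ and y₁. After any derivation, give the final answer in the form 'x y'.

120 11

[10; 1,9,1,20] for √119; ℓ=4 ⇒ convergent index 3
i=0: a=10 ⇒ p=10, q=1
i=1: a=1 ⇒ p=11, q=1
i=2: a=9 ⇒ p=109, q=10
i=3: a=1 ⇒ p=120, q=11
fundamental: x₁=120, y₁=11  (since 14400 − 119·121 = 1)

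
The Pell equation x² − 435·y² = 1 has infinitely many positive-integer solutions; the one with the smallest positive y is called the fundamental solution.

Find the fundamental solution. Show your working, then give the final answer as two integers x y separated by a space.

√435 = [20; 1,5,1,40, …], period ℓ=4 (even) → k=3
k=0  a_k=20  p_k/q_k = 20/1
…
k=2  a_k=5  p_k/q_k = 125/6
k=3  a_k=1  p_k/q_k = 146/7
→ (146, 7).  Check: 146²=21316, 435·7²=21315, difference 1.

146 7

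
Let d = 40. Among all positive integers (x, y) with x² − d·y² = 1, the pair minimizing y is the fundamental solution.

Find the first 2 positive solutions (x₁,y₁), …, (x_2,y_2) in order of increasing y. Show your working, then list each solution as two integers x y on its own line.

√40 = [6; 3,12, …], period ℓ=2 (even) → k=1
k=0  a_k=6  p_k/q_k = 6/1
k=1  a_k=3  p_k/q_k = 19/3
(x₁, y₁) = (19, 3);  19² − 40·3² = 1 ✓
k=2:  x_2 = 19·19+40·3·3 = 721,  y_2 = 19·3+3·19 = 114

19 3
721 114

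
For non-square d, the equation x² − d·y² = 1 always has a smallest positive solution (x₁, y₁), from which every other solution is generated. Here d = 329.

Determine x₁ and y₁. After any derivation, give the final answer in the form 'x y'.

√329 → a₀=18, period (7,4,2,1,1,4,1,1,2,4,7,36); ℓ=12 even so k=11
a_0=18:  p_0=18·1+0=18,  q_0=18·0+1=1
…
a_3=2:  p_3=2·526+127=1179,  q_3=2·29+7=65
…
a_5=1:  p_5=1·1705+1179=2884,  q_5=1·94+65=159
…
a_9=2:  p_9=2·29366+16125=74857,  q_9=2·1619+889=4127
a_10=4:  p_10=4·74857+29366=328794,  q_10=4·4127+1619=18127
a_11=7:  p_11=7·328794+74857=2376415,  q_11=7·18127+4127=131016
→ (2376415, 131016).  Check: 2376415²=5647348252225, 329·131016²=5647348252224, difference 1.

2376415 131016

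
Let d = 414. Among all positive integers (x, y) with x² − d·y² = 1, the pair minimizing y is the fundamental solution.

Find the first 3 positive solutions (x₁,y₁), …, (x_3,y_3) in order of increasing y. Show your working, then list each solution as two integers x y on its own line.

24335 1196
1184384449 58209320
57643991108495 2833047603204

d=414: √d = [20; 2,1,7,2,7,1,2,40] (ℓ=8, even), read p_7/q_7
k=0  a_k=20  p_k/q_k = 20/1
k=1  a_k=2  p_k/q_k = 41/2
k=2  a_k=1  p_k/q_k = 61/3
…
k=6  a_k=1  p_k/q_k = 8444/415
k=7  a_k=2  p_k/q_k = 24335/1196
→ (24335, 1196).  Check: 24335²=592192225, 414·1196²=592192224, difference 1.
k=2:  x_2 = 24335·24335+414·1196·1196 = 1184384449,  y_2 = 24335·1196+1196·24335 = 58209320
k=3:  x_3 = 24335·1184384449+414·1196·58209320 = 57643991108495,  y_3 = 24335·58209320+1196·1184384449 = 2833047603204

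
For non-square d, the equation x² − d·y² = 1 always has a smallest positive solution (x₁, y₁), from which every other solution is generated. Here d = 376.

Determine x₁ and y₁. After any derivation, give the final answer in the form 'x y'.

d=376: √d = [19; 2,1,1,3,1,…,1,2,38] (ℓ=16, even), read p_15/q_15
k=0  a_k=19  p_k/q_k = 19/1
k=1  a_k=2  p_k/q_k = 39/2
…
k=3  a_k=1  p_k/q_k = 97/5
k=4  a_k=3  p_k/q_k = 349/18
k=5  a_k=1  p_k/q_k = 446/23
…
k=7  a_k=2  p_k/q_k = 2928/151
…
k=9  a_k=2  p_k/q_k = 28834/1487
k=10  a_k=2  p_k/q_k = 70621/3642
k=11  a_k=1  p_k/q_k = 99455/5129
…
k=13  a_k=1  p_k/q_k = 468441/24158
k=14  a_k=1  p_k/q_k = 837427/43187
k=15  a_k=2  p_k/q_k = 2143295/110532
fundamental: x₁=2143295, y₁=110532  (since 4593713457025 − 376·12217323024 = 1)

2143295 110532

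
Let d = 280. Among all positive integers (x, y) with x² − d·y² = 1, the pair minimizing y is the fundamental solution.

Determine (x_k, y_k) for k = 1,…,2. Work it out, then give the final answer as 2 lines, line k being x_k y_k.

√280 = [16; 1,2,1,2,1,32, …], period ℓ=6 (even) → k=5
a_0=16:  p_0=16·1+0=16,  q_0=16·0+1=1
a_1=1:  p_1=1·16+1=17,  q_1=1·1+0=1
…
a_3=1:  p_3=1·50+17=67,  q_3=1·3+1=4
a_4=2:  p_4=2·67+50=184,  q_4=2·4+3=11
a_5=1:  p_5=1·184+67=251,  q_5=1·11+4=15
fundamental: x₁=251, y₁=15  (since 63001 − 280·225 = 1)
(x_2, y_2) = (251·251 + 280·15·15, 251·15 + 15·251) = (126001, 7530)

251 15
126001 7530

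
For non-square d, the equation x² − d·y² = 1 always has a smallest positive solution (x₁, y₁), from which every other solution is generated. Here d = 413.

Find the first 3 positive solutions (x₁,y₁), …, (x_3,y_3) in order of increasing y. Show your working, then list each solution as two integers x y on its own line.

113399 5580
25718666401 1265532840
5832942102300599 287020317040740

[20; 3,9,1,4,1,9,3,40] for √413; ℓ=8 ⇒ convergent index 7
step 0: (20, 1)  from 20·(1,0) + (0,1)
step 1: (61, 3)  from 3·(20,1) + (1,0)
step 2: (569, 28)  from 9·(61,3) + (20,1)
step 3: (630, 31)  from 1·(569,28) + (61,3)
step 4: (3089, 152)  from 4·(630,31) + (569,28)
step 5: (3719, 183)  from 1·(3089,152) + (630,31)
step 6: (36560, 1799)  from 9·(3719,183) + (3089,152)
step 7: (113399, 5580)  from 3·(36560,1799) + (3719,183)
→ (113399, 5580).  Check: 113399²=12859333201, 413·5580²=12859333200, difference 1.
k=2:  x_2 = 113399·113399+413·5580·5580 = 25718666401,  y_2 = 113399·5580+5580·113399 = 1265532840
k=3:  x_3 = 113399·25718666401+413·5580·1265532840 = 5832942102300599,  y_3 = 113399·1265532840+5580·25718666401 = 287020317040740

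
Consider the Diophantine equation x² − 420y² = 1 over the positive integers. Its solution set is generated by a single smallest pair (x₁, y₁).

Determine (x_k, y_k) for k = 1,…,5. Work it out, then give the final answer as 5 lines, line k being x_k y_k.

41 2
3361 164
275561 13446
22592641 1102408
1852321001 90384010

√420 → a₀=20, period (2,40); ℓ=2 even so k=1
a_0=20:  p_0=20·1+0=20,  q_0=20·0+1=1
a_1=2:  p_1=2·20+1=41,  q_1=2·1+0=2
fundamental: x₁=41, y₁=2  (since 1681 − 420·4 = 1)
(x_2, y_2) = (41·41 + 420·2·2, 41·2 + 2·41) = (3361, 164)
(x_3, y_3) = (41·3361 + 420·2·164, 41·164 + 2·3361) = (275561, 13446)
(x_4, y_4) = (41·275561 + 420·2·13446, 41·13446 + 2·275561) = (22592641, 1102408)
(x_5, y_5) = (41·22592641 + 420·2·1102408, 41·1102408 + 2·22592641) = (1852321001, 90384010)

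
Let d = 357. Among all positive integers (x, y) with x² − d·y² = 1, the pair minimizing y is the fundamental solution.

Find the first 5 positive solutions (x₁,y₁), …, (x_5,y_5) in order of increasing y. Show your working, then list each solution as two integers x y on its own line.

√357 = [18; 1,8,2,8,1,36, …], period ℓ=6 (even) → k=5
i=0: a=18 ⇒ p=18, q=1
…
i=3: a=2 ⇒ p=359, q=19
i=4: a=8 ⇒ p=3042, q=161
i=5: a=1 ⇒ p=3401, q=180
→ (3401, 180).  Check: 3401²=11566801, 357·180²=11566800, difference 1.
n=2: (3401,180)∘(3401,180) = (3401·3401+357·180·180, 3401·180+180·3401) = (23133601,1224360)
n=3: (23133601,1224360)∘(3401,180) = (3401·23133601+357·180·1224360, 3401·1224360+180·23133601) = (157354750601,8328096540)
n=4: (157354750601,8328096540)∘(3401,180) = (3401·157354750601+357·180·8328096540, 3401·8328096540+180·157354750601) = (1070326990454401,56647711440720)
n=5: (1070326990454401,56647711440720)∘(3401,180) = (3401·1070326990454401+357·180·56647711440720, 3401·56647711440720+180·1070326990454401) = (7280364031716085001,385317724891680900)

3401 180
23133601 1224360
157354750601 8328096540
1070326990454401 56647711440720
7280364031716085001 385317724891680900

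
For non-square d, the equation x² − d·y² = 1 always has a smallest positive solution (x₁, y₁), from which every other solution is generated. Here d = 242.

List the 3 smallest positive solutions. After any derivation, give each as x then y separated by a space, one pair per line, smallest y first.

[15; 1,1,3,1,14,1,3,1,1,30] for √242; ℓ=10 ⇒ convergent index 9
a_0=15:  p_0=15·1+0=15,  q_0=15·0+1=1
…
a_4=1:  p_4=1·109+31=140,  q_4=1·7+2=9
…
a_6=1:  p_6=1·2069+140=2209,  q_6=1·133+9=142
…
a_8=1:  p_8=1·8696+2209=10905,  q_8=1·559+142=701
a_9=1:  p_9=1·10905+8696=19601,  q_9=1·701+559=1260
(x₁, y₁) = (19601, 1260);  19601² − 242·1260² = 1 ✓
(19601+1260√242)^2 = 768398401 + 49394520√242
(19601+1260√242)^3 = 30122754096401 + 1936363971780√242

19601 1260
768398401 49394520
30122754096401 1936363971780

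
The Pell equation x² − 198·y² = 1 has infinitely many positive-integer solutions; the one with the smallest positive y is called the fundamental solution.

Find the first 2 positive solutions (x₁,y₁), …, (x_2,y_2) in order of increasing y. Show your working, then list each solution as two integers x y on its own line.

197 14
77617 5516

[14; 14,28] for √198; ℓ=2 ⇒ convergent index 1
k=0  a_k=14  p_k/q_k = 14/1
k=1  a_k=14  p_k/q_k = 197/14
(x₁, y₁) = (197, 14);  197² − 198·14² = 1 ✓
n=2: (197,14)∘(197,14) = (197·197+198·14·14, 197·14+14·197) = (77617,5516)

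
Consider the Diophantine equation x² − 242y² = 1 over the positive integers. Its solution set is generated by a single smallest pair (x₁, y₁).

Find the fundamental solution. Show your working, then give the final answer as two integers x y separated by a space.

19601 1260

√242 = [15; 1,1,3,1,14,1,3,1,1,30, …], period ℓ=10 (even) → k=9
a_0=15:  p_0=15·1+0=15,  q_0=15·0+1=1
a_1=1:  p_1=1·15+1=16,  q_1=1·1+0=1
a_2=1:  p_2=1·16+15=31,  q_2=1·1+1=2
a_3=3:  p_3=3·31+16=109,  q_3=3·2+1=7
…
a_8=1:  p_8=1·8696+2209=10905,  q_8=1·559+142=701
a_9=1:  p_9=1·10905+8696=19601,  q_9=1·701+559=1260
(x₁, y₁) = (19601, 1260);  19601² − 242·1260² = 1 ✓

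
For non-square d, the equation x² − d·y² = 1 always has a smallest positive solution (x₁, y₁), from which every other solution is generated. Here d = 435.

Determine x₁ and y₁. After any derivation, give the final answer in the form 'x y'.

√435 = [20; 1,5,1,40, …], period ℓ=4 (even) → k=3
k=0  a_k=20  p_k/q_k = 20/1
…
k=2  a_k=5  p_k/q_k = 125/6
k=3  a_k=1  p_k/q_k = 146/7
(x₁, y₁) = (146, 7);  146² − 435·7² = 1 ✓

146 7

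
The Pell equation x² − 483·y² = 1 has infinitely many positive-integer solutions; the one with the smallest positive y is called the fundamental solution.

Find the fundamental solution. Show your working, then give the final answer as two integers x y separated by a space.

22 1

d=483: √d = [21; 1,42] (ℓ=2, even), read p_1/q_1
step 0: (21, 1)  from 21·(1,0) + (0,1)
step 1: (22, 1)  from 1·(21,1) + (1,0)
→ (22, 1).  Check: 22²=484, 483·1²=483, difference 1.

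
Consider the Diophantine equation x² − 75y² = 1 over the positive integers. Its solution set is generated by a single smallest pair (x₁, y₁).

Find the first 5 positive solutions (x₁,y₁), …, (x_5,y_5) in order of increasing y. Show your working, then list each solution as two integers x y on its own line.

√75 = [8; 1,1,1,16, …], period ℓ=4 (even) → k=3
a_0=8:  p_0=8·1+0=8,  q_0=8·0+1=1
…
a_2=1:  p_2=1·9+8=17,  q_2=1·1+1=2
a_3=1:  p_3=1·17+9=26,  q_3=1·2+1=3
fundamental: x₁=26, y₁=3  (since 676 − 75·9 = 1)
k=2:  x_2 = 26·26+75·3·3 = 1351,  y_2 = 26·3+3·26 = 156
k=3:  x_3 = 26·1351+75·3·156 = 70226,  y_3 = 26·156+3·1351 = 8109
k=4:  x_4 = 26·70226+75·3·8109 = 3650401,  y_4 = 26·8109+3·70226 = 421512
k=5:  x_5 = 26·3650401+75·3·421512 = 189750626,  y_5 = 26·421512+3·3650401 = 21910515

26 3
1351 156
70226 8109
3650401 421512
189750626 21910515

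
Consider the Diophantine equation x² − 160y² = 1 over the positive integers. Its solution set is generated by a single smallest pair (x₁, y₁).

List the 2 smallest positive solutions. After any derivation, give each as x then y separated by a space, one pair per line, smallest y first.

√160 = [12; 1,1,1,5,1,1,1,24, …], period ℓ=8 (even) → k=7
i=0: a=12 ⇒ p=12, q=1
…
i=3: a=1 ⇒ p=38, q=3
…
i=6: a=1 ⇒ p=468, q=37
i=7: a=1 ⇒ p=721, q=57
fundamental: x₁=721, y₁=57  (since 519841 − 160·3249 = 1)
n=2: (721,57)∘(721,57) = (721·721+160·57·57, 721·57+57·721) = (1039681,82194)

721 57
1039681 82194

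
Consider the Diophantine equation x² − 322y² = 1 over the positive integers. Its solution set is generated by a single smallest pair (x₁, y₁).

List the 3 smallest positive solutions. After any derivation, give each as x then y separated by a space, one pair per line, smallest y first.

323 18
208657 11628
134792099 7511670

√322 → a₀=17, period (1,16,1,34); ℓ=4 even so k=3
a_0=17:  p_0=17·1+0=17,  q_0=17·0+1=1
…
a_2=16:  p_2=16·18+17=305,  q_2=16·1+1=17
a_3=1:  p_3=1·305+18=323,  q_3=1·17+1=18
fundamental: x₁=323, y₁=18  (since 104329 − 322·324 = 1)
(323+18√322)^2 = 208657 + 11628√322
(323+18√322)^3 = 134792099 + 7511670√322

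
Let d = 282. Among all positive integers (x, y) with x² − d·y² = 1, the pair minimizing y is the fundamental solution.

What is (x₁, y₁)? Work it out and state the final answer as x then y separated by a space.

2351 140

√282 = [16; 1,3,1,4,1,3,1,32, …], period ℓ=8 (even) → k=7
a_0=16:  p_0=16·1+0=16,  q_0=16·0+1=1
a_1=1:  p_1=1·16+1=17,  q_1=1·1+0=1
a_2=3:  p_2=3·17+16=67,  q_2=3·1+1=4
a_3=1:  p_3=1·67+17=84,  q_3=1·4+1=5
…
a_5=1:  p_5=1·403+84=487,  q_5=1·24+5=29
a_6=3:  p_6=3·487+403=1864,  q_6=3·29+24=111
a_7=1:  p_7=1·1864+487=2351,  q_7=1·111+29=140
(x₁, y₁) = (2351, 140);  2351² − 282·140² = 1 ✓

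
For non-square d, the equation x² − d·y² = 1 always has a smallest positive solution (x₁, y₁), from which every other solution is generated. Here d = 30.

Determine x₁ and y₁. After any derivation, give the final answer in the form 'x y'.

[5; 2,10] for √30; ℓ=2 ⇒ convergent index 1
a_0=5:  p_0=5·1+0=5,  q_0=5·0+1=1
a_1=2:  p_1=2·5+1=11,  q_1=2·1+0=2
→ (11, 2).  Check: 11²=121, 30·2²=120, difference 1.

11 2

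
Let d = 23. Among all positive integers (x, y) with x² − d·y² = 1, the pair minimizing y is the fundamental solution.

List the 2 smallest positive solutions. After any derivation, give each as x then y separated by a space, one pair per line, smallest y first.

d=23: √d = [4; 1,3,1,8] (ℓ=4, even), read p_3/q_3
k=0  a_k=4  p_k/q_k = 4/1
k=1  a_k=1  p_k/q_k = 5/1
k=2  a_k=3  p_k/q_k = 19/4
k=3  a_k=1  p_k/q_k = 24/5
→ (24, 5).  Check: 24²=576, 23·5²=575, difference 1.
k=2:  x_2 = 24·24+23·5·5 = 1151,  y_2 = 24·5+5·24 = 240

24 5
1151 240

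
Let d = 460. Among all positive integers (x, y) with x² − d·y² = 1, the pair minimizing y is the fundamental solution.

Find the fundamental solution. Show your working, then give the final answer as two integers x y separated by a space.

[21; 2,4,3,1,2,10,2,1,3,4,2,42] for √460; ℓ=12 ⇒ convergent index 11
step 0: (21, 1)  from 21·(1,0) + (0,1)
…
step 3: (622, 29)  from 3·(193,9) + (43,2)
step 4: (815, 38)  from 1·(622,29) + (193,9)
step 5: (2252, 105)  from 2·(815,38) + (622,29)
step 6: (23335, 1088)  from 10·(2252,105) + (815,38)
…
step 8: (72257, 3369)  from 1·(48922,2281) + (23335,1088)
…
step 10: (1135029, 52921)  from 4·(265693,12388) + (72257,3369)
step 11: (2535751, 118230)  from 2·(1135029,52921) + (265693,12388)
(x₁, y₁) = (2535751, 118230);  2535751² − 460·118230² = 1 ✓

2535751 118230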